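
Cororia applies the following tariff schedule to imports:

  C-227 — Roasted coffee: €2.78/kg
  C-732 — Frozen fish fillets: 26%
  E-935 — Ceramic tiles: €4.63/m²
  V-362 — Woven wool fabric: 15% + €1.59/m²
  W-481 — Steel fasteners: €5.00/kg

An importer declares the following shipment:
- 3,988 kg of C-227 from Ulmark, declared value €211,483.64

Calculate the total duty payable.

€11,086.64

Line 1 (C-227, Ulmark, 3,988 kg, €211,483.64):
Base rate for C-227 is €2.78/kg.
Duty = 3,988 × €2.78 = €11,086.64.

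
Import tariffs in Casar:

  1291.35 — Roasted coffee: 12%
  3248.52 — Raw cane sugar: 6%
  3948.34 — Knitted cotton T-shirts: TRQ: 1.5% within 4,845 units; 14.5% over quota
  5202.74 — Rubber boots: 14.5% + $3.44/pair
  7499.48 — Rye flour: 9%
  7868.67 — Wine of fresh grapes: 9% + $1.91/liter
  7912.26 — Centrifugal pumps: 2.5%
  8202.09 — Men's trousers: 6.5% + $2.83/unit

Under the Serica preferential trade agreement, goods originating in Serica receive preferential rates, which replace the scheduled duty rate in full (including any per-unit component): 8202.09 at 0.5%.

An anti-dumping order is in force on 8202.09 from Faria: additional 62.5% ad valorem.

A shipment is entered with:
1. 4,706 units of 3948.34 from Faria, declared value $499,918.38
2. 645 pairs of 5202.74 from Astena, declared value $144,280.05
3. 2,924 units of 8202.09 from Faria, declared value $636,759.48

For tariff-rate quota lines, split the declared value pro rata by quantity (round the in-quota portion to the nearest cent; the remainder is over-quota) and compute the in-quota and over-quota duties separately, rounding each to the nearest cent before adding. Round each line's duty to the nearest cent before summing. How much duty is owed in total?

$478,277.15

Line 1 (3948.34, Faria, 4,706 units, $499,918.38):
Code 3948.34 is under a tariff-rate quota (threshold 4,845 units). Quantity 4,706 units is within the quota, so the in-quota rate 1.5% applies to the full value.
Duty = $499,918.38 × 1.5% = $7,498.78.
Line 2 (5202.74, Astena, 645 pairs, $144,280.05):
Base rate for 5202.74 is 14.5% + $3.44/pair.
Duty = $144,280.05 × 14.5% + 645 × $3.44 = $23,139.41.
Line 3 (8202.09, Faria, 2,924 units, $636,759.48):
Base rate for 8202.09 is 6.5% + $2.83/unit.
8202.09 has an FTA preferential rate, but origin Faria is not Serica; base rate stands.
Additional duty on 8202.09 from Faria: +62.5%. Applied ad valorem rate: 6.5% + 62.5% = 69%.
Duty = $636,759.48 × 69% + 2,924 × $2.83 = $447,638.96.
Total = $7,498.78 + $23,139.41 + $447,638.96 = $478,277.15.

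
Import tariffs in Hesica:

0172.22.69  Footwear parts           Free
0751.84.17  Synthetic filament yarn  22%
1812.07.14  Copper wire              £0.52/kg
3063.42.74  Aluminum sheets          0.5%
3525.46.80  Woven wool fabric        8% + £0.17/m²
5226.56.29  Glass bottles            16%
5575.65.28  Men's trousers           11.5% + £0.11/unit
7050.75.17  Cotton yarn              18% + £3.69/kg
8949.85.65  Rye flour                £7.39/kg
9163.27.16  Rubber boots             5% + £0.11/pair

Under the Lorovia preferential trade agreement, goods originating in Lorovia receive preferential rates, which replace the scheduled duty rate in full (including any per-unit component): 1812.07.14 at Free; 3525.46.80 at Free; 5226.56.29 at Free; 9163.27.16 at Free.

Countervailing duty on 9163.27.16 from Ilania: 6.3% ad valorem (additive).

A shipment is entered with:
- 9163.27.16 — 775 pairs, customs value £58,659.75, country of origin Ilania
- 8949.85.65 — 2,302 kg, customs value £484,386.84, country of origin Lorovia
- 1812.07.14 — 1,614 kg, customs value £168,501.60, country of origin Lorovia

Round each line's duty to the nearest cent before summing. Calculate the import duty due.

Line 1 (9163.27.16, Ilania, 775 pairs, £58,659.75):
Base rate for 9163.27.16 is 5% + £0.11/pair.
9163.27.16 has an FTA preferential rate, but origin Ilania is not Lorovia; base rate stands.
Additional duty on 9163.27.16 from Ilania: +6.3%. Applied ad valorem rate: 5% + 6.3% = 11.3%.
Duty = £58,659.75 × 11.3% + 775 × £0.11 = £6,713.80.
Line 2 (8949.85.65, Lorovia, 2,302 kg, £484,386.84):
Base rate for 8949.85.65 is £7.39/kg.
Origin Lorovia is the FTA partner but 8949.85.65 is not on the preference list; base rate stands.
Duty = 2,302 × £7.39 = £17,011.78.
Line 3 (1812.07.14, Lorovia, 1,614 kg, £168,501.60):
Base rate for 1812.07.14 is £0.52/kg.
Origin Lorovia qualifies under the Hesica–Lorovia agreement and 1812.07.14 is covered: preferential rate Free applies instead.
Duty = £168,501.60 × 0% = £0.00.
Total = £6,713.80 + £17,011.78 + £0.00 = £23,725.58.

£23,725.58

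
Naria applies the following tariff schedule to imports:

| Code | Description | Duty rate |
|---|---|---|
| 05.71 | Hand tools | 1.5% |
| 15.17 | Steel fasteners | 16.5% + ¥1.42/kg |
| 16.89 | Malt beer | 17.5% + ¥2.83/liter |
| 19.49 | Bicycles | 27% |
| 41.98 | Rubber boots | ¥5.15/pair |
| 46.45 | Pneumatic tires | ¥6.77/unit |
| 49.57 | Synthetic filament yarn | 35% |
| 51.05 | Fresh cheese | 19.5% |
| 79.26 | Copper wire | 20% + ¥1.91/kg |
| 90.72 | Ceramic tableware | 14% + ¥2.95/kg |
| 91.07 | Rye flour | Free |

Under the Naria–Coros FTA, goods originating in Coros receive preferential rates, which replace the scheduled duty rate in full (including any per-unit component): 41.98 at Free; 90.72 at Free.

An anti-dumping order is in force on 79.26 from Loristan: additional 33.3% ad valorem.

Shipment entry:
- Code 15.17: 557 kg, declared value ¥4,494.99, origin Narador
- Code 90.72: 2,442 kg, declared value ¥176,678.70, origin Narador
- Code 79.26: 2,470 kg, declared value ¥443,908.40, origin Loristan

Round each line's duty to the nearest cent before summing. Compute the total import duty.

Line 1 (15.17, Narador, 557 kg, ¥4,494.99):
Base rate for 15.17 is 16.5% + ¥1.42/kg.
Duty = ¥4,494.99 × 16.5% + 557 × ¥1.42 = ¥1,532.61.
Line 2 (90.72, Narador, 2,442 kg, ¥176,678.70):
Base rate for 90.72 is 14% + ¥2.95/kg.
90.72 has an FTA preferential rate, but origin Narador is not Coros; base rate stands.
Duty = ¥176,678.70 × 14% + 2,442 × ¥2.95 = ¥31,938.92.
Line 3 (79.26, Loristan, 2,470 kg, ¥443,908.40):
Base rate for 79.26 is 20% + ¥1.91/kg.
Additional duty on 79.26 from Loristan: +33.3%. Applied ad valorem rate: 20% + 33.3% = 53.3%.
Duty = ¥443,908.40 × 53.3% + 2,470 × ¥1.91 = ¥241,320.88.
Total = ¥1,532.61 + ¥31,938.92 + ¥241,320.88 = ¥274,792.41.

¥274,792.41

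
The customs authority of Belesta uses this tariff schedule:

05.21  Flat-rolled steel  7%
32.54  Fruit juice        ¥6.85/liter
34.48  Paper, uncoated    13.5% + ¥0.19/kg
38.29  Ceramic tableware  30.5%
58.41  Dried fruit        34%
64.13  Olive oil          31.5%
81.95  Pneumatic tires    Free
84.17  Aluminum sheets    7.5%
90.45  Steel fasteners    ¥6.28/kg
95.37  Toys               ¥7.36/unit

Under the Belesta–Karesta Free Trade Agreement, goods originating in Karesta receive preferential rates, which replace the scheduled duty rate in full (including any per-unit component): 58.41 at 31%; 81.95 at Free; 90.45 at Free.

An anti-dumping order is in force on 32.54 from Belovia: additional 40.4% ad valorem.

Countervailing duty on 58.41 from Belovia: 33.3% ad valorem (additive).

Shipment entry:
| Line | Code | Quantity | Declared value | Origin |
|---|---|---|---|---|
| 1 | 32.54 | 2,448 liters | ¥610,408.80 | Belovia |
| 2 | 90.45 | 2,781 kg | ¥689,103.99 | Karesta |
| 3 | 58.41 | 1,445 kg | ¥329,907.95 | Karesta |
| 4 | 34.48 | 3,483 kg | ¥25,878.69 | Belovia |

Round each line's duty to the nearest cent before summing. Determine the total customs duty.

Line 1 (32.54, Belovia, 2,448 liters, ¥610,408.80):
Base rate for 32.54 is ¥6.85/liter.
Additional duty on 32.54 from Belovia: +40.4% ad valorem. Applied ad valorem rate = 40.4%.
Duty = ¥610,408.80 × 40.4% + 2,448 × ¥6.85 = ¥263,373.96.
Line 2 (90.45, Karesta, 2,781 kg, ¥689,103.99):
Base rate for 90.45 is ¥6.28/kg.
Origin Karesta qualifies under the Belesta–Karesta agreement and 90.45 is covered: preferential rate Free applies instead.
Duty = ¥689,103.99 × 0% = ¥0.00.
Line 3 (58.41, Karesta, 1,445 kg, ¥329,907.95):
Base rate for 58.41 is 34%.
Origin Karesta qualifies under the Belesta–Karesta agreement and 58.41 is covered: preferential rate 31% applies instead.
The additional-duty order on 58.41 targets Belovia, not Karesta; it does not apply.
Duty = ¥329,907.95 × 31% = ¥102,271.46.
Line 4 (34.48, Belovia, 3,483 kg, ¥25,878.69):
Base rate for 34.48 is 13.5% + ¥0.19/kg.
Duty = ¥25,878.69 × 13.5% + 3,483 × ¥0.19 = ¥4,155.39.
Total = ¥263,373.96 + ¥0.00 + ¥102,271.46 + ¥4,155.39 = ¥369,800.81.

¥369,800.81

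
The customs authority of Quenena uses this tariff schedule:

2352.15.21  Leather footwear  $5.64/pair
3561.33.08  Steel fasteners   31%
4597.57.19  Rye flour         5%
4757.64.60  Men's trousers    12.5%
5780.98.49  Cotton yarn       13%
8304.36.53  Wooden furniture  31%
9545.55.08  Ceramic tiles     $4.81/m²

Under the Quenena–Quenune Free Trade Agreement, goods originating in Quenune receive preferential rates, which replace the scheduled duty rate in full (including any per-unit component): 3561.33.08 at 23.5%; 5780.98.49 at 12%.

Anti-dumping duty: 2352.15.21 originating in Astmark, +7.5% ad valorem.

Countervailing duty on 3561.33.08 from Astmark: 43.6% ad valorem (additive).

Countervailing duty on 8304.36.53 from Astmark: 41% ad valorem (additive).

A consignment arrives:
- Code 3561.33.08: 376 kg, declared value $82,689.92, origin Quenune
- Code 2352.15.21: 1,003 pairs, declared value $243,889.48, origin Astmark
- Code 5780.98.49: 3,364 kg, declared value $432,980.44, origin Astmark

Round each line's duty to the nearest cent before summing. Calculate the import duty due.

$99,668.22

Line 1 (3561.33.08, Quenune, 376 kg, $82,689.92):
Base rate for 3561.33.08 is 31%.
Origin Quenune qualifies under the Quenena–Quenune agreement and 3561.33.08 is covered: preferential rate 23.5% applies instead.
The additional-duty order on 3561.33.08 targets Astmark, not Quenune; it does not apply.
Duty = $82,689.92 × 23.5% = $19,432.13.
Line 2 (2352.15.21, Astmark, 1,003 pairs, $243,889.48):
Base rate for 2352.15.21 is $5.64/pair.
Additional duty on 2352.15.21 from Astmark: +7.5% ad valorem. Applied ad valorem rate = 7.5%.
Duty = $243,889.48 × 7.5% + 1,003 × $5.64 = $23,948.63.
Line 3 (5780.98.49, Astmark, 3,364 kg, $432,980.44):
Base rate for 5780.98.49 is 13%.
5780.98.49 has an FTA preferential rate, but origin Astmark is not Quenune; base rate stands.
Duty = $432,980.44 × 13% = $56,287.46.
Total = $19,432.13 + $23,948.63 + $56,287.46 = $99,668.22.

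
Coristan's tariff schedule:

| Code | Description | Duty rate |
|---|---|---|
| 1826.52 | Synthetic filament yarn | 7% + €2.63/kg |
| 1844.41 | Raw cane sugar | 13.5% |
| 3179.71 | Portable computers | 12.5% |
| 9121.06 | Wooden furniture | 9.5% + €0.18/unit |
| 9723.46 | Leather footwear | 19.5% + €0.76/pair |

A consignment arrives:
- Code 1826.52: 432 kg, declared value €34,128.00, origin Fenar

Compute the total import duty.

Line 1 (1826.52, Fenar, 432 kg, €34,128.00):
Base rate for 1826.52 is 7% + €2.63/kg.
Duty = €34,128.00 × 7% + 432 × €2.63 = €3,525.12.

€3,525.12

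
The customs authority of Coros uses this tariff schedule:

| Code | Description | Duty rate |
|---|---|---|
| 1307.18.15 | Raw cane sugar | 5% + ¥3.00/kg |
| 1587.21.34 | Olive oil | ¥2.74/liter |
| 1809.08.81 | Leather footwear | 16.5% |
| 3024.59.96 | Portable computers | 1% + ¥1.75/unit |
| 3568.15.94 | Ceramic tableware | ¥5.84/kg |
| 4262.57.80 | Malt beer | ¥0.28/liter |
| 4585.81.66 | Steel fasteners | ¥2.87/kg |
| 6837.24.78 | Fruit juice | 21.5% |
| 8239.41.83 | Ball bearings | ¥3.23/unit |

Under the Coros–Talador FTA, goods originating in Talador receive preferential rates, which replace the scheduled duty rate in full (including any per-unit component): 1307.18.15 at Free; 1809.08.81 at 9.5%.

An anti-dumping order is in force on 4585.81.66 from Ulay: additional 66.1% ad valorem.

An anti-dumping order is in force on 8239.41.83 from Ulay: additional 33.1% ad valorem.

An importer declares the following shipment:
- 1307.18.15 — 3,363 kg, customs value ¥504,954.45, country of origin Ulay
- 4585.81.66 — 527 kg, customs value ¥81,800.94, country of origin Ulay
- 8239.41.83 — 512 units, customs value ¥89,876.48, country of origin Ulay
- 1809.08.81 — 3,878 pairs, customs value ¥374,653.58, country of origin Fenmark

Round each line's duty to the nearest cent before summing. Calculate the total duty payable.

Line 1 (1307.18.15, Ulay, 3,363 kg, ¥504,954.45):
Base rate for 1307.18.15 is 5% + ¥3.00/kg.
1307.18.15 has an FTA preferential rate, but origin Ulay is not Talador; base rate stands.
Duty = ¥504,954.45 × 5% + 3,363 × ¥3.00 = ¥35,336.72.
Line 2 (4585.81.66, Ulay, 527 kg, ¥81,800.94):
Base rate for 4585.81.66 is ¥2.87/kg.
Additional duty on 4585.81.66 from Ulay: +66.1% ad valorem. Applied ad valorem rate = 66.1%.
Duty = ¥81,800.94 × 66.1% + 527 × ¥2.87 = ¥55,582.91.
Line 3 (8239.41.83, Ulay, 512 units, ¥89,876.48):
Base rate for 8239.41.83 is ¥3.23/unit.
Additional duty on 8239.41.83 from Ulay: +33.1% ad valorem. Applied ad valorem rate = 33.1%.
Duty = ¥89,876.48 × 33.1% + 512 × ¥3.23 = ¥31,402.87.
Line 4 (1809.08.81, Fenmark, 3,878 pairs, ¥374,653.58):
Base rate for 1809.08.81 is 16.5%.
1809.08.81 has an FTA preferential rate, but origin Fenmark is not Talador; base rate stands.
Duty = ¥374,653.58 × 16.5% = ¥61,817.84.
Total = ¥35,336.72 + ¥55,582.91 + ¥31,402.87 + ¥61,817.84 = ¥184,140.34.

¥184,140.34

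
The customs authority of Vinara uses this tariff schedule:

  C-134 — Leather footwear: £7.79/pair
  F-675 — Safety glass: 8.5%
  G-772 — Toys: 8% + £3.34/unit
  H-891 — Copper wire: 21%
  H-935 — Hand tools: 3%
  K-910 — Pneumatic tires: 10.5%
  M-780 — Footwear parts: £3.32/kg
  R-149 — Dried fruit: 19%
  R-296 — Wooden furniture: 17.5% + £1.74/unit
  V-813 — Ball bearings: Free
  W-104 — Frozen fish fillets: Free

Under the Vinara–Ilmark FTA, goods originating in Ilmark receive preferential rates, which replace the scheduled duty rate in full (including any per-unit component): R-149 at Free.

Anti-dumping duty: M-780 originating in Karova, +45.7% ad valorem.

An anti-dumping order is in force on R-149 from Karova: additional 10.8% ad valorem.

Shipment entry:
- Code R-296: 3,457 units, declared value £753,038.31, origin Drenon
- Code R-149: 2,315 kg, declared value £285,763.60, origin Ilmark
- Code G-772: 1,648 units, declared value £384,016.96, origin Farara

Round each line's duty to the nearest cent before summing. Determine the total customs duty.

£174,022.56

Line 1 (R-296, Drenon, 3,457 units, £753,038.31):
Base rate for R-296 is 17.5% + £1.74/unit.
Duty = £753,038.31 × 17.5% + 3,457 × £1.74 = £137,796.88.
Line 2 (R-149, Ilmark, 2,315 kg, £285,763.60):
Base rate for R-149 is 19%.
Origin Ilmark qualifies under the Vinara–Ilmark agreement and R-149 is covered: preferential rate Free applies instead.
The additional-duty order on R-149 targets Karova, not Ilmark; it does not apply.
Duty = £285,763.60 × 0% = £0.00.
Line 3 (G-772, Farara, 1,648 units, £384,016.96):
Base rate for G-772 is 8% + £3.34/unit.
Duty = £384,016.96 × 8% + 1,648 × £3.34 = £36,225.68.
Total = £137,796.88 + £0.00 + £36,225.68 = £174,022.56.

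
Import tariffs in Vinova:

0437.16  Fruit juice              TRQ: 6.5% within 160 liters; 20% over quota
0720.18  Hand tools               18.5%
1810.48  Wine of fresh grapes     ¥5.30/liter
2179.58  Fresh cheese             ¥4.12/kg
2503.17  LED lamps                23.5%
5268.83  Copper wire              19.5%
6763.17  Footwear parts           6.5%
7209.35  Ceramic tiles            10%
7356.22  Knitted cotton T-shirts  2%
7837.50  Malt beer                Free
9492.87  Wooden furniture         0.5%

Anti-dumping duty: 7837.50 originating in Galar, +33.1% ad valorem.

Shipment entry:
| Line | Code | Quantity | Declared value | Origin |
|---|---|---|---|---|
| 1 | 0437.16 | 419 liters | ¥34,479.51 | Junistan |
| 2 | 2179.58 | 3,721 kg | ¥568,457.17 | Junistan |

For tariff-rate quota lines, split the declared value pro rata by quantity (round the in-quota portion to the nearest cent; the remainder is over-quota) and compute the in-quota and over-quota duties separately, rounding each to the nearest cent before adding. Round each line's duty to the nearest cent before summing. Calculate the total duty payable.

¥20,448.96

Line 1 (0437.16, Junistan, 419 liters, ¥34,479.51):
Code 0437.16 is under a tariff-rate quota (threshold 160 liters). In-quota: 160 liters at 6.5%; over-quota: 259 liters at 20%.
Pro-rata value split: in-quota = ¥34,479.51 × 160/419 = ¥13,166.40; over-quota = ¥34,479.51 − ¥13,166.40 = ¥21,313.11.
In-quota duty = ¥13,166.40 × 6.5% = ¥855.82. Over-quota duty = ¥21,313.11 × 20% = ¥4,262.62.
Line duty = ¥855.82 + ¥4,262.62 = ¥5,118.44.
Line 2 (2179.58, Junistan, 3,721 kg, ¥568,457.17):
Base rate for 2179.58 is ¥4.12/kg.
Duty = 3,721 × ¥4.12 = ¥15,330.52.
Total = ¥5,118.44 + ¥15,330.52 = ¥20,448.96.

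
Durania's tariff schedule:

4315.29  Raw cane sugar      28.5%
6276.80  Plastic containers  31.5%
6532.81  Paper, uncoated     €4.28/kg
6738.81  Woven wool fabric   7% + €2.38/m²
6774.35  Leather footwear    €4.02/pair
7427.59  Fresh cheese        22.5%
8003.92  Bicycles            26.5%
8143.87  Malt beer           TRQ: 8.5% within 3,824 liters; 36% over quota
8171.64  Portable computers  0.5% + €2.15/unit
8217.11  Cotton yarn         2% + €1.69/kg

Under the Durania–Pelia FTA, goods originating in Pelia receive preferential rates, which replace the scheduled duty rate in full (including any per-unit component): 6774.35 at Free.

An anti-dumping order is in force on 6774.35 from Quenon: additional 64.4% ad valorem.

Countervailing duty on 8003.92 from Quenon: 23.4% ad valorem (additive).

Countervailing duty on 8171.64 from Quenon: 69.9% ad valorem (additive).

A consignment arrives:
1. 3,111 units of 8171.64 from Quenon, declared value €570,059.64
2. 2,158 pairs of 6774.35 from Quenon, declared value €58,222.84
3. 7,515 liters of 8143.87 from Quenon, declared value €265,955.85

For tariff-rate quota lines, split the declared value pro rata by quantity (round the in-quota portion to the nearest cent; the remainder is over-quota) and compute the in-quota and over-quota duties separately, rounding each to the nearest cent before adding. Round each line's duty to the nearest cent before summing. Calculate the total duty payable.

Line 1 (8171.64, Quenon, 3,111 units, €570,059.64):
Base rate for 8171.64 is 0.5% + €2.15/unit.
Additional duty on 8171.64 from Quenon: +69.9%. Applied ad valorem rate: 0.5% + 69.9% = 70.4%.
Duty = €570,059.64 × 70.4% + 3,111 × €2.15 = €408,010.64.
Line 2 (6774.35, Quenon, 2,158 pairs, €58,222.84):
Base rate for 6774.35 is €4.02/pair.
6774.35 has an FTA preferential rate, but origin Quenon is not Pelia; base rate stands.
Additional duty on 6774.35 from Quenon: +64.4% ad valorem. Applied ad valorem rate = 64.4%.
Duty = €58,222.84 × 64.4% + 2,158 × €4.02 = €46,170.67.
Line 3 (8143.87, Quenon, 7,515 liters, €265,955.85):
Code 8143.87 is under a tariff-rate quota (threshold 3,824 liters). In-quota: 3,824 liters at 8.5%; over-quota: 3,691 liters at 36%.
Pro-rata value split: in-quota = €265,955.85 × 3,824/7,515 = €135,331.36; over-quota = €265,955.85 − €135,331.36 = €130,624.49.
In-quota duty = €135,331.36 × 8.5% = €11,503.17. Over-quota duty = €130,624.49 × 36% = €47,024.82.
Line duty = €11,503.17 + €47,024.82 = €58,527.99.
Total = €408,010.64 + €46,170.67 + €58,527.99 = €512,709.30.

€512,709.30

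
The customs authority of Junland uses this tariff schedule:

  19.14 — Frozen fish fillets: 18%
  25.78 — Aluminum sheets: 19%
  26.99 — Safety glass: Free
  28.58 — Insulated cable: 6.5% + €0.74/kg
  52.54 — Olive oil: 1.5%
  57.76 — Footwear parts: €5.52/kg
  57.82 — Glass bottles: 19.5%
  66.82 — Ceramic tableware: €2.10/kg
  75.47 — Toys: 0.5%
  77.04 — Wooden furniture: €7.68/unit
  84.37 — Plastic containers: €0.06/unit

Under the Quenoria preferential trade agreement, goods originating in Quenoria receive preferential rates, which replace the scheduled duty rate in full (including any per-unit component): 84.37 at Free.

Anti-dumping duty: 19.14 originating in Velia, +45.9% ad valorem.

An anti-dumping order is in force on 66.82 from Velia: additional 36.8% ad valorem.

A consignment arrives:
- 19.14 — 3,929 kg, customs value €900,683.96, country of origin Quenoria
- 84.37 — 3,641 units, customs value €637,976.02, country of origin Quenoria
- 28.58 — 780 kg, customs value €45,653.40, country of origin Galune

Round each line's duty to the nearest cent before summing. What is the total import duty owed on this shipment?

Line 1 (19.14, Quenoria, 3,929 kg, €900,683.96):
Base rate for 19.14 is 18%.
Origin Quenoria is the FTA partner but 19.14 is not on the preference list; base rate stands.
The additional-duty order on 19.14 targets Velia, not Quenoria; it does not apply.
Duty = €900,683.96 × 18% = €162,123.11.
Line 2 (84.37, Quenoria, 3,641 units, €637,976.02):
Base rate for 84.37 is €0.06/unit.
Origin Quenoria qualifies under the Junland–Quenoria agreement and 84.37 is covered: preferential rate Free applies instead.
Duty = €637,976.02 × 0% = €0.00.
Line 3 (28.58, Galune, 780 kg, €45,653.40):
Base rate for 28.58 is 6.5% + €0.74/kg.
Duty = €45,653.40 × 6.5% + 780 × €0.74 = €3,544.67.
Total = €162,123.11 + €0.00 + €3,544.67 = €165,667.78.

€165,667.78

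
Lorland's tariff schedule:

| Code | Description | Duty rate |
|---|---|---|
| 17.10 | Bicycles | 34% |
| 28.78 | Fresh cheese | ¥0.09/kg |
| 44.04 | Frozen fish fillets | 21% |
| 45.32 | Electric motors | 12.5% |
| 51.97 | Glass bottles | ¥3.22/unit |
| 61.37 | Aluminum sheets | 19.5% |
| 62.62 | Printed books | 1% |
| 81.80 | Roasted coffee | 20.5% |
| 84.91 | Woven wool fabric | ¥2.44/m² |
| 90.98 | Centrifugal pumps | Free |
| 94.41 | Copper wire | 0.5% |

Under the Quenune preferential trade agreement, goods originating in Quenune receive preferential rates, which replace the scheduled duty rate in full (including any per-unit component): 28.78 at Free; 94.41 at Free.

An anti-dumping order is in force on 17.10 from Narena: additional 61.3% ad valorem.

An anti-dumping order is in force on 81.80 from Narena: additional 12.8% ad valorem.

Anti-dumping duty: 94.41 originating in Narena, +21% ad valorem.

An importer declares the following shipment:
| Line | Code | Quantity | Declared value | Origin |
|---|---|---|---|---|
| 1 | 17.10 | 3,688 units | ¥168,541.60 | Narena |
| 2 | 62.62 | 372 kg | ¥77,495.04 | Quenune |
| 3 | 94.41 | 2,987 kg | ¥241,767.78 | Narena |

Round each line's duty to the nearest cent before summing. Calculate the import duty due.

¥213,375.16

Line 1 (17.10, Narena, 3,688 units, ¥168,541.60):
Base rate for 17.10 is 34%.
Additional duty on 17.10 from Narena: +61.3%. Applied ad valorem rate: 34% + 61.3% = 95.3%.
Duty = ¥168,541.60 × 95.3% = ¥160,620.14.
Line 2 (62.62, Quenune, 372 kg, ¥77,495.04):
Base rate for 62.62 is 1%.
Origin Quenune is the FTA partner but 62.62 is not on the preference list; base rate stands.
Duty = ¥77,495.04 × 1% = ¥774.95.
Line 3 (94.41, Narena, 2,987 kg, ¥241,767.78):
Base rate for 94.41 is 0.5%.
94.41 has an FTA preferential rate, but origin Narena is not Quenune; base rate stands.
Additional duty on 94.41 from Narena: +21%. Applied ad valorem rate: 0.5% + 21% = 21.5%.
Duty = ¥241,767.78 × 21.5% = ¥51,980.07.
Total = ¥160,620.14 + ¥774.95 + ¥51,980.07 = ¥213,375.16.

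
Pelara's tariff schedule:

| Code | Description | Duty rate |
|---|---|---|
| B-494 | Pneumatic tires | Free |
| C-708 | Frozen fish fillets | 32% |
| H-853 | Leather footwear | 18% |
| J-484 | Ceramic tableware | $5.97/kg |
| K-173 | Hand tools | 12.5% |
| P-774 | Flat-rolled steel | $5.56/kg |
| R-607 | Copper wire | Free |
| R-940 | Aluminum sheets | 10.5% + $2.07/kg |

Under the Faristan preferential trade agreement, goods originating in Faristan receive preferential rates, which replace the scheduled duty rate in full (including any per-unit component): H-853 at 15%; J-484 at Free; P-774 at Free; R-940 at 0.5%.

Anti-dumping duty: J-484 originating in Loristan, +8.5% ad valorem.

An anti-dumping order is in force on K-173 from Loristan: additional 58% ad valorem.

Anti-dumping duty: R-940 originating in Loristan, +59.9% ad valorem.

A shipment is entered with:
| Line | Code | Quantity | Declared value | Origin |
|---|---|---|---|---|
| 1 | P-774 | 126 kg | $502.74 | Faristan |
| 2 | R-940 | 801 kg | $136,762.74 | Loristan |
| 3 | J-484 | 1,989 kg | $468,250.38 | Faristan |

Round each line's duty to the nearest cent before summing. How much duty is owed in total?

$97,939.04

Line 1 (P-774, Faristan, 126 kg, $502.74):
Base rate for P-774 is $5.56/kg.
Origin Faristan qualifies under the Pelara–Faristan agreement and P-774 is covered: preferential rate Free applies instead.
Duty = $502.74 × 0% = $0.00.
Line 2 (R-940, Loristan, 801 kg, $136,762.74):
Base rate for R-940 is 10.5% + $2.07/kg.
R-940 has an FTA preferential rate, but origin Loristan is not Faristan; base rate stands.
Additional duty on R-940 from Loristan: +59.9%. Applied ad valorem rate: 10.5% + 59.9% = 70.4%.
Duty = $136,762.74 × 70.4% + 801 × $2.07 = $97,939.04.
Line 3 (J-484, Faristan, 1,989 kg, $468,250.38):
Base rate for J-484 is $5.97/kg.
Origin Faristan qualifies under the Pelara–Faristan agreement and J-484 is covered: preferential rate Free applies instead.
The additional-duty order on J-484 targets Loristan, not Faristan; it does not apply.
Duty = $468,250.38 × 0% = $0.00.
Total = $0.00 + $97,939.04 + $0.00 = $97,939.04.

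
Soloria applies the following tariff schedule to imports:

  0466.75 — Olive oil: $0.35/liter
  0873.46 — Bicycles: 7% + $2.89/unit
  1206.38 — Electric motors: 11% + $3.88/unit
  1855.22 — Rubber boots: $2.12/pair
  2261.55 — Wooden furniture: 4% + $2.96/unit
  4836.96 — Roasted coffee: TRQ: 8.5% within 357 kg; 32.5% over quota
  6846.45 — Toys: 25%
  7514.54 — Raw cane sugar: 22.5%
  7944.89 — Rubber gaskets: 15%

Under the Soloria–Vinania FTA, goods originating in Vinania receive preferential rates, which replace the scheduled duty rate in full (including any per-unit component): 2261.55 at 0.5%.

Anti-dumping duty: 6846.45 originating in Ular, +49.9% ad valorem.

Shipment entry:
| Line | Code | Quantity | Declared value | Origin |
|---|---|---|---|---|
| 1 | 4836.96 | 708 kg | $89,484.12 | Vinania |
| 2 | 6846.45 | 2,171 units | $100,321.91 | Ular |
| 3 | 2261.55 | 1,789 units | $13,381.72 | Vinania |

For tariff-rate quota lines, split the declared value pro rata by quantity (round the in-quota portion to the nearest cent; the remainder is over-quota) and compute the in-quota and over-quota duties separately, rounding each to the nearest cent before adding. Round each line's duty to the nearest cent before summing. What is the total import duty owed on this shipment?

Line 1 (4836.96, Vinania, 708 kg, $89,484.12):
Code 4836.96 is under a tariff-rate quota (threshold 357 kg). In-quota: 357 kg at 8.5%; over-quota: 351 kg at 32.5%.
Pro-rata value split: in-quota = $89,484.12 × 357/708 = $45,121.23; over-quota = $89,484.12 − $45,121.23 = $44,362.89.
In-quota duty = $45,121.23 × 8.5% = $3,835.30. Over-quota duty = $44,362.89 × 32.5% = $14,417.94.
Line duty = $3,835.30 + $14,417.94 = $18,253.24.
Line 2 (6846.45, Ular, 2,171 units, $100,321.91):
Base rate for 6846.45 is 25%.
Additional duty on 6846.45 from Ular: +49.9%. Applied ad valorem rate: 25% + 49.9% = 74.9%.
Duty = $100,321.91 × 74.9% = $75,141.11.
Line 3 (2261.55, Vinania, 1,789 units, $13,381.72):
Base rate for 2261.55 is 4% + $2.96/unit.
Origin Vinania qualifies under the Soloria–Vinania agreement and 2261.55 is covered: preferential rate 0.5% applies instead.
Duty = $13,381.72 × 0.5% = $66.91.
Total = $18,253.24 + $75,141.11 + $66.91 = $93,461.26.

$93,461.26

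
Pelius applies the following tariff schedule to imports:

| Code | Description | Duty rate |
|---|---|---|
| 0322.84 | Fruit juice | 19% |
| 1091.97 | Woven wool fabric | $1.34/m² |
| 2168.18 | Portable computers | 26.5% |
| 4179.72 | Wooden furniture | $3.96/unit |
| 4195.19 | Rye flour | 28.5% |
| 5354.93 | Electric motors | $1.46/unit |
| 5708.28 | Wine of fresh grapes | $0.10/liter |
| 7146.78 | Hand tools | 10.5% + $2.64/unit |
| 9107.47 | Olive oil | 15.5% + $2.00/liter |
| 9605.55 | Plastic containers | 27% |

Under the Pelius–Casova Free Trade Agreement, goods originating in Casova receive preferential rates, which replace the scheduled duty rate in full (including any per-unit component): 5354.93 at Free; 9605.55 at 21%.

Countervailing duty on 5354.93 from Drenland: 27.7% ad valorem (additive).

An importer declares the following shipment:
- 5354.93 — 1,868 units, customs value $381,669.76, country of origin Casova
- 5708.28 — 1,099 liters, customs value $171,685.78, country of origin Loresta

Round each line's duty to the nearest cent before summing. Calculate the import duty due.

Line 1 (5354.93, Casova, 1,868 units, $381,669.76):
Base rate for 5354.93 is $1.46/unit.
Origin Casova qualifies under the Pelius–Casova agreement and 5354.93 is covered: preferential rate Free applies instead.
The additional-duty order on 5354.93 targets Drenland, not Casova; it does not apply.
Duty = $381,669.76 × 0% = $0.00.
Line 2 (5708.28, Loresta, 1,099 liters, $171,685.78):
Base rate for 5708.28 is $0.10/liter.
Duty = 1,099 × $0.10 = $109.90.
Total = $0.00 + $109.90 = $109.90.

$109.90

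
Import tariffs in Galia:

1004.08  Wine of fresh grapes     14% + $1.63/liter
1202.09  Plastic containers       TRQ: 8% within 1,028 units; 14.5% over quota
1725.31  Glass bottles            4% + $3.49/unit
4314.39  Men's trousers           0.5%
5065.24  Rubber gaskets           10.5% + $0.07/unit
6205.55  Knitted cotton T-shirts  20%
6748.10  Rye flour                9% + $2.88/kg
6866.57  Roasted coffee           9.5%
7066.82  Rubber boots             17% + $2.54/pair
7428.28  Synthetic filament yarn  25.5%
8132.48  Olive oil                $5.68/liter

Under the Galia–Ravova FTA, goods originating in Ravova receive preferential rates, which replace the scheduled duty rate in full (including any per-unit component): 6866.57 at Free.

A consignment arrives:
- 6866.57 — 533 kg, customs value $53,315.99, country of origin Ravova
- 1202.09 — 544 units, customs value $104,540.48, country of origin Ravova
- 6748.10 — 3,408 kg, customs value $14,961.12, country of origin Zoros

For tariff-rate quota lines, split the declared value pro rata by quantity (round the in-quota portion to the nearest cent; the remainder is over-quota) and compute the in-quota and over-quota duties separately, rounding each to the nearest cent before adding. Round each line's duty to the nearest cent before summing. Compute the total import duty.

$19,524.78

Line 1 (6866.57, Ravova, 533 kg, $53,315.99):
Base rate for 6866.57 is 9.5%.
Origin Ravova qualifies under the Galia–Ravova agreement and 6866.57 is covered: preferential rate Free applies instead.
Duty = $53,315.99 × 0% = $0.00.
Line 2 (1202.09, Ravova, 544 units, $104,540.48):
Code 1202.09 is under a tariff-rate quota (threshold 1,028 units). Quantity 544 units is within the quota, so the in-quota rate 8% applies to the full value.
Duty = $104,540.48 × 8% = $8,363.24.
Line 3 (6748.10, Zoros, 3,408 kg, $14,961.12):
Base rate for 6748.10 is 9% + $2.88/kg.
Duty = $14,961.12 × 9% + 3,408 × $2.88 = $11,161.54.
Total = $0.00 + $8,363.24 + $11,161.54 = $19,524.78.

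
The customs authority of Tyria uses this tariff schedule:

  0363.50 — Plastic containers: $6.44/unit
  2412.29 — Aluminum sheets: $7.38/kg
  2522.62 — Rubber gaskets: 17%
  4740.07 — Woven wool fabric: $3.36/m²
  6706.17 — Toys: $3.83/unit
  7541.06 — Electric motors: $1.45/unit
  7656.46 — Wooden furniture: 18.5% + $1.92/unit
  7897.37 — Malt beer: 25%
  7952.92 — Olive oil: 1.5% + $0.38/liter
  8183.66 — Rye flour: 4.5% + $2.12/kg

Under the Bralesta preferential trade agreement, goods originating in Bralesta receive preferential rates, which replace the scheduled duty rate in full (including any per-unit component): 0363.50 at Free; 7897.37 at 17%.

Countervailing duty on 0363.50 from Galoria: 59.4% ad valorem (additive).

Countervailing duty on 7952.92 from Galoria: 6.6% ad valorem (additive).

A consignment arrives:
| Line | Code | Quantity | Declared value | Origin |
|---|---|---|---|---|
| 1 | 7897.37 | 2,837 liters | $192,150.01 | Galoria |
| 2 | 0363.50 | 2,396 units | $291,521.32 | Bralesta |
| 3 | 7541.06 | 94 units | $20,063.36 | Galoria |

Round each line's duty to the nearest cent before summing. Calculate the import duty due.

$48,173.80

Line 1 (7897.37, Galoria, 2,837 liters, $192,150.01):
Base rate for 7897.37 is 25%.
7897.37 has an FTA preferential rate, but origin Galoria is not Bralesta; base rate stands.
Duty = $192,150.01 × 25% = $48,037.50.
Line 2 (0363.50, Bralesta, 2,396 units, $291,521.32):
Base rate for 0363.50 is $6.44/unit.
Origin Bralesta qualifies under the Tyria–Bralesta agreement and 0363.50 is covered: preferential rate Free applies instead.
The additional-duty order on 0363.50 targets Galoria, not Bralesta; it does not apply.
Duty = $291,521.32 × 0% = $0.00.
Line 3 (7541.06, Galoria, 94 units, $20,063.36):
Base rate for 7541.06 is $1.45/unit.
Duty = 94 × $1.45 = $136.30.
Total = $48,037.50 + $0.00 + $136.30 = $48,173.80.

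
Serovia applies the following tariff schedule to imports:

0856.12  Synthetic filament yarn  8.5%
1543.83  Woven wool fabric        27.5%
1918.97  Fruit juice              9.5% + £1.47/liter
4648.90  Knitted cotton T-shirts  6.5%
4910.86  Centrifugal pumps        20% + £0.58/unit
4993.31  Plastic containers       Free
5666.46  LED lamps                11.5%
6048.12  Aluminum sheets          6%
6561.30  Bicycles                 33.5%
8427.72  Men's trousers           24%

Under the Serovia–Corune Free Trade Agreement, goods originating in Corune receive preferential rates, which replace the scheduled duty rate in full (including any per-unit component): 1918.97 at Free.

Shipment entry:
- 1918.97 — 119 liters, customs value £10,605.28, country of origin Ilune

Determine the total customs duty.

Line 1 (1918.97, Ilune, 119 liters, £10,605.28):
Base rate for 1918.97 is 9.5% + £1.47/liter.
1918.97 has an FTA preferential rate, but origin Ilune is not Corune; base rate stands.
Duty = £10,605.28 × 9.5% + 119 × £1.47 = £1,182.43.

£1,182.43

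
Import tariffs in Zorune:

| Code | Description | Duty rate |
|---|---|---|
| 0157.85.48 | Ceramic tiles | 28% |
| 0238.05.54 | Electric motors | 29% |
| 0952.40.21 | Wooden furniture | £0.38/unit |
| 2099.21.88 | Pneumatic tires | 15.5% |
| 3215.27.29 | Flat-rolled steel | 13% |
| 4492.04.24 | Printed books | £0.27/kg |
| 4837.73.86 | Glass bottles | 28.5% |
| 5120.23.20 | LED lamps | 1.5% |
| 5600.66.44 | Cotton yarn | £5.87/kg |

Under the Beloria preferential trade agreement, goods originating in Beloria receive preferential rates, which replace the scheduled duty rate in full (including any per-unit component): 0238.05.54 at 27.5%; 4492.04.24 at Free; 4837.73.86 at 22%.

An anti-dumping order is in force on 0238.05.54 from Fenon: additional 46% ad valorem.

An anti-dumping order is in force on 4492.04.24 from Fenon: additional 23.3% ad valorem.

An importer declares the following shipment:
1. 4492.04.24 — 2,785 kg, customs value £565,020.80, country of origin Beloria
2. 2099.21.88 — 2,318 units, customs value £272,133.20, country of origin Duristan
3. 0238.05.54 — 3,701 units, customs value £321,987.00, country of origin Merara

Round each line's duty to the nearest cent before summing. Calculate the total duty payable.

£135,556.88

Line 1 (4492.04.24, Beloria, 2,785 kg, £565,020.80):
Base rate for 4492.04.24 is £0.27/kg.
Origin Beloria qualifies under the Zorune–Beloria agreement and 4492.04.24 is covered: preferential rate Free applies instead.
The additional-duty order on 4492.04.24 targets Fenon, not Beloria; it does not apply.
Duty = £565,020.80 × 0% = £0.00.
Line 2 (2099.21.88, Duristan, 2,318 units, £272,133.20):
Base rate for 2099.21.88 is 15.5%.
Duty = £272,133.20 × 15.5% = £42,180.65.
Line 3 (0238.05.54, Merara, 3,701 units, £321,987.00):
Base rate for 0238.05.54 is 29%.
0238.05.54 has an FTA preferential rate, but origin Merara is not Beloria; base rate stands.
The additional-duty order on 0238.05.54 targets Fenon, not Merara; it does not apply.
Duty = £321,987.00 × 29% = £93,376.23.
Total = £0.00 + £42,180.65 + £93,376.23 = £135,556.88.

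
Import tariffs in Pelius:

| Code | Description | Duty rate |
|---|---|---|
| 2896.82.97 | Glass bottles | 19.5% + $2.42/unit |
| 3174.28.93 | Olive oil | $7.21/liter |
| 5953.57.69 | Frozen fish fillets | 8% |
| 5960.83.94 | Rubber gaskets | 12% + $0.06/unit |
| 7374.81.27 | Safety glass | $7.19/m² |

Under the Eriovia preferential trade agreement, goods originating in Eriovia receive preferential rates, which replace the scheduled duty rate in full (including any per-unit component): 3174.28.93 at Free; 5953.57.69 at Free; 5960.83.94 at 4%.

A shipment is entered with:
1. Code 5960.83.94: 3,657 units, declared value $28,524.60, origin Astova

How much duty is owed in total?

$3,642.37

Line 1 (5960.83.94, Astova, 3,657 units, $28,524.60):
Base rate for 5960.83.94 is 12% + $0.06/unit.
5960.83.94 has an FTA preferential rate, but origin Astova is not Eriovia; base rate stands.
Duty = $28,524.60 × 12% + 3,657 × $0.06 = $3,642.37.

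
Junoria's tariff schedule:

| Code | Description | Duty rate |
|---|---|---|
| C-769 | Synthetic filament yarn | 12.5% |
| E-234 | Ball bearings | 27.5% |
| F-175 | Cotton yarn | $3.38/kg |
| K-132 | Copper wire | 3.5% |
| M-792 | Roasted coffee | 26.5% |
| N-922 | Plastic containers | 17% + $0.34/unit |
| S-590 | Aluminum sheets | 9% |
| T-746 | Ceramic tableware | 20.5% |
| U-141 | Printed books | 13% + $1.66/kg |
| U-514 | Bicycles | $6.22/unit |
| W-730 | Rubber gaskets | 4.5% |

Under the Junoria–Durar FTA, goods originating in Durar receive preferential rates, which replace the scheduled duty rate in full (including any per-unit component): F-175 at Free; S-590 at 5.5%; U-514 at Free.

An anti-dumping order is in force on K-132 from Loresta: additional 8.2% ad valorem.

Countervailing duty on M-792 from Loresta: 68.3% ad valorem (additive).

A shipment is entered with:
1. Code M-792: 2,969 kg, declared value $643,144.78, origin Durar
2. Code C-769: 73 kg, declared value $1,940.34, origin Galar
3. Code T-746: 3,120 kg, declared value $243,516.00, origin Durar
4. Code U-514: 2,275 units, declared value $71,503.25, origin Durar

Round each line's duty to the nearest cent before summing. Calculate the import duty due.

$220,596.69

Line 1 (M-792, Durar, 2,969 kg, $643,144.78):
Base rate for M-792 is 26.5%.
Origin Durar is the FTA partner but M-792 is not on the preference list; base rate stands.
The additional-duty order on M-792 targets Loresta, not Durar; it does not apply.
Duty = $643,144.78 × 26.5% = $170,433.37.
Line 2 (C-769, Galar, 73 kg, $1,940.34):
Base rate for C-769 is 12.5%.
Duty = $1,940.34 × 12.5% = $242.54.
Line 3 (T-746, Durar, 3,120 kg, $243,516.00):
Base rate for T-746 is 20.5%.
Origin Durar is the FTA partner but T-746 is not on the preference list; base rate stands.
Duty = $243,516.00 × 20.5% = $49,920.78.
Line 4 (U-514, Durar, 2,275 units, $71,503.25):
Base rate for U-514 is $6.22/unit.
Origin Durar qualifies under the Junoria–Durar agreement and U-514 is covered: preferential rate Free applies instead.
Duty = $71,503.25 × 0% = $0.00.
Total = $170,433.37 + $242.54 + $49,920.78 + $0.00 = $220,596.69.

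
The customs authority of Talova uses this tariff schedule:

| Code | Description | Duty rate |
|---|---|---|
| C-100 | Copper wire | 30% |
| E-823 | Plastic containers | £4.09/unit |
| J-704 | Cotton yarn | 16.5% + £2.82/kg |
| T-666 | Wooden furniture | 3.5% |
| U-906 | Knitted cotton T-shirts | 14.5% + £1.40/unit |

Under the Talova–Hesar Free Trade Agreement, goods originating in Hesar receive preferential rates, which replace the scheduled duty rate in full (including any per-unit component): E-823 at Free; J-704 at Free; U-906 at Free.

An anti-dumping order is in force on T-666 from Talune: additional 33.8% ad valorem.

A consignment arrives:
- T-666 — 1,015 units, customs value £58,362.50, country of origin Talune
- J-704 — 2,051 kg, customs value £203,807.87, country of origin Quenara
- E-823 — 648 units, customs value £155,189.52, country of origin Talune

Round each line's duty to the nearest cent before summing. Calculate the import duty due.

Line 1 (T-666, Talune, 1,015 units, £58,362.50):
Base rate for T-666 is 3.5%.
Additional duty on T-666 from Talune: +33.8%. Applied ad valorem rate: 3.5% + 33.8% = 37.3%.
Duty = £58,362.50 × 37.3% = £21,769.21.
Line 2 (J-704, Quenara, 2,051 kg, £203,807.87):
Base rate for J-704 is 16.5% + £2.82/kg.
J-704 has an FTA preferential rate, but origin Quenara is not Hesar; base rate stands.
Duty = £203,807.87 × 16.5% + 2,051 × £2.82 = £39,412.12.
Line 3 (E-823, Talune, 648 units, £155,189.52):
Base rate for E-823 is £4.09/unit.
E-823 has an FTA preferential rate, but origin Talune is not Hesar; base rate stands.
Duty = 648 × £4.09 = £2,650.32.
Total = £21,769.21 + £39,412.12 + £2,650.32 = £63,831.65.

£63,831.65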